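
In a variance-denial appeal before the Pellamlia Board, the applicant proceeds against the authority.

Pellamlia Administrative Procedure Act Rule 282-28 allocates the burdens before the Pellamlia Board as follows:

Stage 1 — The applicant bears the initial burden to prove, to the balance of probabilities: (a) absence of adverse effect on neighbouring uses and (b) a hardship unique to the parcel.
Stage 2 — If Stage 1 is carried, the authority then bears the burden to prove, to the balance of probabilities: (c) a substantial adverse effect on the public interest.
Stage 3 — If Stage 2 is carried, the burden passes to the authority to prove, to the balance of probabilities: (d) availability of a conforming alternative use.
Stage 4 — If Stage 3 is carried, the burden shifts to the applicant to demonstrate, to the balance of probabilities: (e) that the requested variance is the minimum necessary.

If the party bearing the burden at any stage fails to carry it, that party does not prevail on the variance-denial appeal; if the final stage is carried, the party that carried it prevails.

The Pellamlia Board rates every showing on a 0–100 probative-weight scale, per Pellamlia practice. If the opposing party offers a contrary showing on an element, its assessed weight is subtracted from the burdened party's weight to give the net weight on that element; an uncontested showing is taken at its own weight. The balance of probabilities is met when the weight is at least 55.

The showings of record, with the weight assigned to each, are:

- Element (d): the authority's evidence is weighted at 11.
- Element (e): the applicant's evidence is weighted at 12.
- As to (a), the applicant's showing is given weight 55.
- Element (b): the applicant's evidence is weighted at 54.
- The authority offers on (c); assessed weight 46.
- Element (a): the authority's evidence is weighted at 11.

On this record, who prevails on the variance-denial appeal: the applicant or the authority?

authority

Stage 1 — burden on applicant; standard: the balance of probabilities (weight is at least 55).
    (a): 55 − 11 = 44 < 55 [not met]
    (b): 54 < 55 [not met]
  The applicant does not carry Stage 1.
The analysis ends at Stage 1; the authority prevails.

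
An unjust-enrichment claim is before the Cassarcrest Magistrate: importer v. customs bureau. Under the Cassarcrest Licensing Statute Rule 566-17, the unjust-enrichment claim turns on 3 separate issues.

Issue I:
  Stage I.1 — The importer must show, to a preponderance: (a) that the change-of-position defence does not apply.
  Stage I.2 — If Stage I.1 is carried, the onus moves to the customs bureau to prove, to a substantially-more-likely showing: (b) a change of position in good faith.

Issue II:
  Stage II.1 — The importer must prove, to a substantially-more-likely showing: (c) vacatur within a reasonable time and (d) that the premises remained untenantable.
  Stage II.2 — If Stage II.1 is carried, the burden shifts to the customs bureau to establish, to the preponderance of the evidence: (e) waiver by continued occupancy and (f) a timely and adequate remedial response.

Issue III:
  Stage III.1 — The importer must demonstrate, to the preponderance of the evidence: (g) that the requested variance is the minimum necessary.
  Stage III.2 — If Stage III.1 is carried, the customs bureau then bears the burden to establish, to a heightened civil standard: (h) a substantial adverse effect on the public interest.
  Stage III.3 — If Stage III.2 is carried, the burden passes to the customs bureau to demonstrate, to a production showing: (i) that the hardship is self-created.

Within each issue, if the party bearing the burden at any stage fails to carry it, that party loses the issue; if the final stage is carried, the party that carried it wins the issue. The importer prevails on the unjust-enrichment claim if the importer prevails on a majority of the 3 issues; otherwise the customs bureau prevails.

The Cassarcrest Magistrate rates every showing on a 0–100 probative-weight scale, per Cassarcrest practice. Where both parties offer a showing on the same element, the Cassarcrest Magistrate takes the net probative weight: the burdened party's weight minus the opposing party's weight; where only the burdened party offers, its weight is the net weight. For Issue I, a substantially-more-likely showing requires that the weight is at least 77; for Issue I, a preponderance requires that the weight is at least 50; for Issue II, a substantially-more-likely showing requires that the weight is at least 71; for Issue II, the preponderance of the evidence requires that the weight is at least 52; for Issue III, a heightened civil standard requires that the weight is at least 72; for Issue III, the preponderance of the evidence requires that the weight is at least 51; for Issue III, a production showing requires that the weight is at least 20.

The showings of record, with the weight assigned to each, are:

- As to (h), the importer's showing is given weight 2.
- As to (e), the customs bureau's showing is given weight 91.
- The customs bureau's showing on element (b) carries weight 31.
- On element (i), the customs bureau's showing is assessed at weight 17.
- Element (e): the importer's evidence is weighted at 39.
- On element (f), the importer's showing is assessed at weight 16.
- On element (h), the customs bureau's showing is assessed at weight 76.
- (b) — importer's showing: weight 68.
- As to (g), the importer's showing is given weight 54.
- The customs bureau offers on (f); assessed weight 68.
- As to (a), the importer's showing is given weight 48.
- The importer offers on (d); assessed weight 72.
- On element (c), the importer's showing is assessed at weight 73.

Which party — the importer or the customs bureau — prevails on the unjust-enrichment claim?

— Issue I —
Stage I.1 (importer, a preponderance, weight is at least 50): (a) 48 < 50 — fails.
  The importer does not carry Stage I.1.
So the customs bureau prevails on this issue.
— Issue II —
Stage II.1 — burden on importer; standard: a substantially-more-likely showing (weight is at least 71).
    (c): 73 ≥ 71 [met]
    (d): 72 ≥ 71 [met]
  All elements met. The burden passes to the customs bureau.
Stage II.2 — burden on customs bureau; standard: the preponderance of the evidence (weight is at least 52).
    (e): 91 − 39 = 52 ≥ 52 [met]
    (f): 68 − 16 = 52 ≥ 52 [met]
  The customs bureau carries the last stage.
Every stage carried; the customs bureau prevails on this issue.
— Issue III —
Stage III.1 (importer, the preponderance of the evidence, weight is at least 51): (g) 54 ≥ 51 — meets.
  Stage III.1 carried; the burden shifts to the customs bureau.
Stage III.2 (customs bureau, a heightened civil standard, weight is at least 72): (h) net 76−2=74 ≥ 72 — meets.
  Stage III.2 is satisfied; the customs bureau continues to bear the burden.
Stage III.3 (customs bureau, a production showing, weight is at least 20): (i) 17 < 20 — fails.
  Stage III.3 not carried; the customs bureau fails its burden.
So the importer prevails on this issue.
Per-issue: Issue I → customs bureau; Issue II → customs bureau; Issue III → importer. The importer must prevail on a majority of issues; overall, the customs bureau prevails.

customs bureau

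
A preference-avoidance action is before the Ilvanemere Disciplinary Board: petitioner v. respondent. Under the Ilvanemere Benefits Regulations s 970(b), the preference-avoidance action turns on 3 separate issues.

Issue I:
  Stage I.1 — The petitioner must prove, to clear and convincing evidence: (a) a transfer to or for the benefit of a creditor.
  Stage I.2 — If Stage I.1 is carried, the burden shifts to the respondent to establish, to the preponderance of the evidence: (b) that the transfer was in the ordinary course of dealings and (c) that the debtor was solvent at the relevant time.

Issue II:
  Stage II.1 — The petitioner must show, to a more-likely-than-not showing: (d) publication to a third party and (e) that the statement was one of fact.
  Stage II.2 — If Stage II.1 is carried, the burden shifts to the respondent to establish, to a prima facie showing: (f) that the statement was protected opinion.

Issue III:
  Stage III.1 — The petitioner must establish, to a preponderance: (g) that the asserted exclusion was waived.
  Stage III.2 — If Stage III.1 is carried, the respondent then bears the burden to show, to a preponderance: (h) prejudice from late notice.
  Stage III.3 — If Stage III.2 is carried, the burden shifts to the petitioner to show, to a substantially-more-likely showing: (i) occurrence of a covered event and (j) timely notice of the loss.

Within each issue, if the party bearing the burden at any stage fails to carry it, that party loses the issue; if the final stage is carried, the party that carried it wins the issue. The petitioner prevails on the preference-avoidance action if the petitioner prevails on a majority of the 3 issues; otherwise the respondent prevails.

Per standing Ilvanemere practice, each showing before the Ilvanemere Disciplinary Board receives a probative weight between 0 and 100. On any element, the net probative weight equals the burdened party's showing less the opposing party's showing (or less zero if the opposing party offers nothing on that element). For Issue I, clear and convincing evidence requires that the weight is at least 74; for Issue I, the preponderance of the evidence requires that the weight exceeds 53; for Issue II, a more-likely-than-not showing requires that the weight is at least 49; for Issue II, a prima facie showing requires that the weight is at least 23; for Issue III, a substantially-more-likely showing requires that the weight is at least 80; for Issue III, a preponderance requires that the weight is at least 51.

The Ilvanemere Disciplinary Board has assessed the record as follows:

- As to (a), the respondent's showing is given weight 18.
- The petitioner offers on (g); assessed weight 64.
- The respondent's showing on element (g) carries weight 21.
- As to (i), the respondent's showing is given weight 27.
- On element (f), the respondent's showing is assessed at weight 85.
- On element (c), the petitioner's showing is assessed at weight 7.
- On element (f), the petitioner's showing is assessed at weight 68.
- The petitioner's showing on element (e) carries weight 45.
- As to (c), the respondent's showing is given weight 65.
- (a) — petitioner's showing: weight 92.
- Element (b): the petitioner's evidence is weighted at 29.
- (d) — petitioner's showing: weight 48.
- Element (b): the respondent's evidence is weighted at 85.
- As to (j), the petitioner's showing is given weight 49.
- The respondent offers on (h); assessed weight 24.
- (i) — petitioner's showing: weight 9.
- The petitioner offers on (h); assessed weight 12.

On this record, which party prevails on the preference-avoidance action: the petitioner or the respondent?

respondent

— Issue I —
Stage I.1 (petitioner, clear and convincing evidence, weight is at least 74): (a) net 92−18=74 ≥ 74 — meets.
  Stage I.1 is satisfied; the onus moves to the respondent.
Stage I.2 (respondent, the preponderance of the evidence, weight exceeds 53): (b) net 85−29=56 > 53 — meets; (c) net 65−7=58 > 53 — meets.
  Stage I.2 carried; the final stage is satisfied.
Every stage carried; the respondent prevails on this issue.
— Issue II —
At Stage II.1 the petitioner must meet a more-likely-than-not showing (weight is at least 49): on (d) the weight is 48, which does not reach 49, so (d) does not meet the standard; on (e) the weight is 45, which does not reach 49, so (e) does not meet the standard.
  Not every element is met, so the petitioner fails to carry Stage II.1.
The analysis ends at Stage II.1; the respondent prevails on this issue.
— Issue III —
Stage III.1 (petitioner, a preponderance, weight is at least 51): (g) net 64−21=43 < 51 — fails.
  The petitioner does not carry Stage III.1.
The analysis ends at Stage III.1; the respondent prevails on this issue.
Per-issue: Issue I → respondent; Issue II → respondent; Issue III → respondent. The petitioner must prevail on a majority of issues; overall, the respondent prevails.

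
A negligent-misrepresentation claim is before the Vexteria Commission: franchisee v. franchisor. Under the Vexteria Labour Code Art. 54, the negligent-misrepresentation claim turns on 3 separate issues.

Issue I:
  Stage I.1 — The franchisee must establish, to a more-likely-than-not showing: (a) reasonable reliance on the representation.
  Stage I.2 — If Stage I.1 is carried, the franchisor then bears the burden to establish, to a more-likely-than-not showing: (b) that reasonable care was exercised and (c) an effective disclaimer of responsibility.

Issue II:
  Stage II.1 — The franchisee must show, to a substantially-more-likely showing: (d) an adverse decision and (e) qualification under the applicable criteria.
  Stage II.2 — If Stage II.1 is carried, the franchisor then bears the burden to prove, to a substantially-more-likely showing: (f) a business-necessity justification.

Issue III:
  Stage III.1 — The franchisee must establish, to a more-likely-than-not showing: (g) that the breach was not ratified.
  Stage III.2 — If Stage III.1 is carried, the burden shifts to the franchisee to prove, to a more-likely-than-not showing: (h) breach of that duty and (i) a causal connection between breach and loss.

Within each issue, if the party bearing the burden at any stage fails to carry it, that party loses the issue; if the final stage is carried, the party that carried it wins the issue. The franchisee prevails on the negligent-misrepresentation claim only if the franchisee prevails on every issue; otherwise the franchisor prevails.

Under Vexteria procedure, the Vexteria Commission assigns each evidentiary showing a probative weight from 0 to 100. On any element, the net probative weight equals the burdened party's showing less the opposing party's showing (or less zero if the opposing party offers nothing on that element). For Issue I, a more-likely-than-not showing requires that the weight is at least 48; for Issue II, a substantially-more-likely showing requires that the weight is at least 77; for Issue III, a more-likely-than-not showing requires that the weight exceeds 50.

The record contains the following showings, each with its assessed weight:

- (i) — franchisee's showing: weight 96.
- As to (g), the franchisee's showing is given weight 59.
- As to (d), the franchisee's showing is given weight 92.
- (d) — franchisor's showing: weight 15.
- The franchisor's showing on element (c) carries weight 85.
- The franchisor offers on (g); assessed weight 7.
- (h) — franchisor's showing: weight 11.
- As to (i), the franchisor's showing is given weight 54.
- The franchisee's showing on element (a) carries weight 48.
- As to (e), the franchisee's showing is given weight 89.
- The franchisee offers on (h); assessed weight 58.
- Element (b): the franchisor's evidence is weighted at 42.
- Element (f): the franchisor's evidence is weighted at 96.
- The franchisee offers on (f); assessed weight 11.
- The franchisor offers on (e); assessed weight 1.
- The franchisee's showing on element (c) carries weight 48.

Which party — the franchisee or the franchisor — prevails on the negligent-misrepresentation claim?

— Issue I —
At Stage I.1 the franchisee must meet a more-likely-than-not showing (weight is at least 48): on (a) the weight is 48, ≥ 48, so (a) meets the standard.
  The franchisee carries Stage I.1; the franchisor now bears the burden.
At Stage I.2 the franchisor must meet a more-likely-than-not showing (weight is at least 48): on (b) the weight is 42, < 48, so (b) does not meet the standard; on (c) the weight is 85 less the opposing 48 gives net 37, < 48, so (c) does not meet the standard.
  Not every element is met, so the franchisor fails to carry Stage I.2.
The analysis ends at Stage I.2; the franchisee prevails on this issue.
— Issue II —
Stage II.1 — burden on franchisee; standard: a substantially-more-likely showing (weight is at least 77).
    (d): 92 − 15 = 77 ≥ 77 [met]
    (e): 89 − 1 = 88 ≥ 77 [met]
  Stage II.1 carried; the burden shifts to the franchisor.
Stage II.2 — burden on franchisor; standard: a substantially-more-likely showing (weight is at least 77).
    (f): 96 − 11 = 85 ≥ 77 [met]
  The franchisor carries the last stage.
All stages carried — the franchisor prevails on this issue.
— Issue III —
Stage III.1 — burden on franchisee; standard: a more-likely-than-not showing (weight exceeds 50).
    (g): 59 − 7 = 52 > 50 [met]
  All elements met. The franchisee retains the burden for Stage III.2.
Stage III.2 — burden on franchisee; standard: a more-likely-than-not showing (weight exceeds 50).
    (h): 58 − 11 = 47 ≤ 50 [not met]
    (i): 96 − 54 = 42 ≤ 50 [not met]
  Stage III.2 not carried; the franchisee fails its burden.
The franchisor prevails on this issue.
Per-issue: Issue I → franchisee; Issue II → franchisor; Issue III → franchisor. The franchisee must prevail on every issue; overall, the franchisor prevails.

franchisor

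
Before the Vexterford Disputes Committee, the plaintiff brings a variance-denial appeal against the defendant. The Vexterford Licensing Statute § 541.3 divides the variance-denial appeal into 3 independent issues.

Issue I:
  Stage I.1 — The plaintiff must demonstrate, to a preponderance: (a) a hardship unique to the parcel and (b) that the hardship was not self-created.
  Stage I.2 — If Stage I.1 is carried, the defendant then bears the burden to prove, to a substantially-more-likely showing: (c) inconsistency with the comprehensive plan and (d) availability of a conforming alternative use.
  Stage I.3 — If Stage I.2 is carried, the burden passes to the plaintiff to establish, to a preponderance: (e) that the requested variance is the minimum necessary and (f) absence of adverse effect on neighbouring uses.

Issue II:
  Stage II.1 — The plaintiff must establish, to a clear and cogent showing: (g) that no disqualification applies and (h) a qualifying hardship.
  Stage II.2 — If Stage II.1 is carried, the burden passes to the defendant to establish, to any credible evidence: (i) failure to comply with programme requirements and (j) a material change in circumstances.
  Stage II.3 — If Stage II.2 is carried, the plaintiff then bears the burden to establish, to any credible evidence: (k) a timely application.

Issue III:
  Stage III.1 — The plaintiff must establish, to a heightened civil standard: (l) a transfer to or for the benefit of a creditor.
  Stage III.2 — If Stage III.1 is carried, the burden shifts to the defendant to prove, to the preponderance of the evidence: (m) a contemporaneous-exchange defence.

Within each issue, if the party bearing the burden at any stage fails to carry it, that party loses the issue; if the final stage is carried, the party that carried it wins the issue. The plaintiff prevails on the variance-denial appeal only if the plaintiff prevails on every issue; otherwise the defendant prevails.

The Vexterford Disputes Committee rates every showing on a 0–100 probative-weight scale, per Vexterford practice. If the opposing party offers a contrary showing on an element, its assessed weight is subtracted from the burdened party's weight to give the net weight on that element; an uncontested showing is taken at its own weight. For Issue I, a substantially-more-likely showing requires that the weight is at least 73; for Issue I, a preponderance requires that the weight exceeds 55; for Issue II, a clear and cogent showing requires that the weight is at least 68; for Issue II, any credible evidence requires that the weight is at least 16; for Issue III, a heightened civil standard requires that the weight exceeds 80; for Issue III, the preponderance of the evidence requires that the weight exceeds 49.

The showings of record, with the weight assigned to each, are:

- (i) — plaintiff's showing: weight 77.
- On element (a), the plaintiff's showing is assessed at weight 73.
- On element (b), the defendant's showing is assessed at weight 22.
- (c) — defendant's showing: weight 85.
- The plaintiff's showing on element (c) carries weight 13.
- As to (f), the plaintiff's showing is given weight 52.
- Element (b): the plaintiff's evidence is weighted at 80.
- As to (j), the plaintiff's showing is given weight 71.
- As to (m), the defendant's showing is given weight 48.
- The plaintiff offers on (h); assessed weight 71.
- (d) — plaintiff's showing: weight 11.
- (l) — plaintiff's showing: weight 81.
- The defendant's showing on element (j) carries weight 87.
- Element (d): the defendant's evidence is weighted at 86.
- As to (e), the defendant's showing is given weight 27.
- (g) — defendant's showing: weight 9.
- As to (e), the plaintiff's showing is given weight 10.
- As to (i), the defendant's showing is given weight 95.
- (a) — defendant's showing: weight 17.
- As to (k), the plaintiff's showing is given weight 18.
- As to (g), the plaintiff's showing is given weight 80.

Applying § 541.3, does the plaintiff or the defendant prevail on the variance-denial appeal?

— Issue I —
At Stage I.1 the plaintiff must meet a preponderance (weight exceeds 55): on (a) the weight is 73 less the opposing 17 gives net 56, which does exceed 55, so (a) meets the standard; on (b) the weight is 80 less the opposing 22 gives net 58, which does exceed 55, so (b) meets the standard.
  Stage I.1 carried; the burden shifts to the defendant.
At Stage I.2 the defendant must meet a substantially-more-likely showing (weight is at least 73): on (c) the weight is 85 less the opposing 13 gives net 72, which does not reach 73, so (c) does not meet the standard; on (d) the weight is 86 less the opposing 11 gives net 75, which does reach 73, so (d) meets the standard.
  Stage I.2 not carried; the defendant fails its burden.
The plaintiff prevails on this issue.
— Issue II —
Stage II.1 (plaintiff, a clear and cogent showing, weight is at least 68): (g) net 80−9=71 ≥ 68 — meets; (h) 71 ≥ 68 — meets.
  All elements met. The burden passes to the defendant.
Stage II.2 (defendant, any credible evidence, weight is at least 16): (i) net 95−77=18 ≥ 16 — meets; (j) net 87−71=16 ≥ 16 — meets.
  Stage II.2 is satisfied; the onus moves to the plaintiff.
Stage II.3 (plaintiff, any credible evidence, weight is at least 16): (k) 18 ≥ 16 — meets.
  All elements met at the final stage.
Every stage carried; the plaintiff prevails on this issue.
— Issue III —
Stage III.1 — burden on plaintiff; standard: a heightened civil standard (weight exceeds 80).
    (l): 81 > 80 [met]
  Stage III.1 is satisfied; the onus moves to the defendant.
Stage III.2 — burden on defendant; standard: the preponderance of the evidence (weight exceeds 49).
    (m): 48 ≤ 49 [not met]
  The defendant does not carry Stage III.2.
The analysis ends at Stage III.2; the plaintiff prevails on this issue.
Per-issue: Issue I → plaintiff; Issue II → plaintiff; Issue III → plaintiff. The plaintiff must prevail on every issue; overall, the plaintiff prevails.

plaintiff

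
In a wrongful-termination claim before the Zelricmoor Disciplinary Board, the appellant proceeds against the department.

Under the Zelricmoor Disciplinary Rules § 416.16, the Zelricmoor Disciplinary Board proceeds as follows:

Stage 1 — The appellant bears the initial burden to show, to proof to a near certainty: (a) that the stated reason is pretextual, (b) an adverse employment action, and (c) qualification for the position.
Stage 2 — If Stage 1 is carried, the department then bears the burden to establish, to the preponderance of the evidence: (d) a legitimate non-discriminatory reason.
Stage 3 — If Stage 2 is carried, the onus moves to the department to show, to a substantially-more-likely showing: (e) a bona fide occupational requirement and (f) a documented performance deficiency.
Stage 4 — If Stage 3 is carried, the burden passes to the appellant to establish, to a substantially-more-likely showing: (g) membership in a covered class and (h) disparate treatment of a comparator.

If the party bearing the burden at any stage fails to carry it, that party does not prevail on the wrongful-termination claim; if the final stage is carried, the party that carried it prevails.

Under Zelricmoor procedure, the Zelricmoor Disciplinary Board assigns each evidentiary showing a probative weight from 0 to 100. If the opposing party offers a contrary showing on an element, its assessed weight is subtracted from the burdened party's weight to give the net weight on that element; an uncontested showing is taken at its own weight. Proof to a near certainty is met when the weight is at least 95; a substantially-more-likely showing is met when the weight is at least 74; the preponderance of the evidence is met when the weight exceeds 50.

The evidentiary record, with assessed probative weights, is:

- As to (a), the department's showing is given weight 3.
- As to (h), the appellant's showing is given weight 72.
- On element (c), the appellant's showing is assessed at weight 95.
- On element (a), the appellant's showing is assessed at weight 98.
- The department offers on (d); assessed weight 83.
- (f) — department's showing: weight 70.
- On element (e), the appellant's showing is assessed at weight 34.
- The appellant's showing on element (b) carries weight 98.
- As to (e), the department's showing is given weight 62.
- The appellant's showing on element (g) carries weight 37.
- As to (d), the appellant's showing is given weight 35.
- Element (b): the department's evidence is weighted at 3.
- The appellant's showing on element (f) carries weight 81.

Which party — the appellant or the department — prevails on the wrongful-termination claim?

Stage 1 (appellant, proof to a near certainty, weight is at least 95): (a) net 98−3=95 ≥ 95 — meets; (b) net 98−3=95 ≥ 95 — meets; (c) 95 ≥ 95 — meets.
  Stage 1 carried; the burden shifts to the department.
Stage 2 (department, the preponderance of the evidence, weight exceeds 50): (d) net 83−35=48 ≤ 50 — fails.
  Stage 2 not carried; the department fails its burden.
The appellant prevails.

appellant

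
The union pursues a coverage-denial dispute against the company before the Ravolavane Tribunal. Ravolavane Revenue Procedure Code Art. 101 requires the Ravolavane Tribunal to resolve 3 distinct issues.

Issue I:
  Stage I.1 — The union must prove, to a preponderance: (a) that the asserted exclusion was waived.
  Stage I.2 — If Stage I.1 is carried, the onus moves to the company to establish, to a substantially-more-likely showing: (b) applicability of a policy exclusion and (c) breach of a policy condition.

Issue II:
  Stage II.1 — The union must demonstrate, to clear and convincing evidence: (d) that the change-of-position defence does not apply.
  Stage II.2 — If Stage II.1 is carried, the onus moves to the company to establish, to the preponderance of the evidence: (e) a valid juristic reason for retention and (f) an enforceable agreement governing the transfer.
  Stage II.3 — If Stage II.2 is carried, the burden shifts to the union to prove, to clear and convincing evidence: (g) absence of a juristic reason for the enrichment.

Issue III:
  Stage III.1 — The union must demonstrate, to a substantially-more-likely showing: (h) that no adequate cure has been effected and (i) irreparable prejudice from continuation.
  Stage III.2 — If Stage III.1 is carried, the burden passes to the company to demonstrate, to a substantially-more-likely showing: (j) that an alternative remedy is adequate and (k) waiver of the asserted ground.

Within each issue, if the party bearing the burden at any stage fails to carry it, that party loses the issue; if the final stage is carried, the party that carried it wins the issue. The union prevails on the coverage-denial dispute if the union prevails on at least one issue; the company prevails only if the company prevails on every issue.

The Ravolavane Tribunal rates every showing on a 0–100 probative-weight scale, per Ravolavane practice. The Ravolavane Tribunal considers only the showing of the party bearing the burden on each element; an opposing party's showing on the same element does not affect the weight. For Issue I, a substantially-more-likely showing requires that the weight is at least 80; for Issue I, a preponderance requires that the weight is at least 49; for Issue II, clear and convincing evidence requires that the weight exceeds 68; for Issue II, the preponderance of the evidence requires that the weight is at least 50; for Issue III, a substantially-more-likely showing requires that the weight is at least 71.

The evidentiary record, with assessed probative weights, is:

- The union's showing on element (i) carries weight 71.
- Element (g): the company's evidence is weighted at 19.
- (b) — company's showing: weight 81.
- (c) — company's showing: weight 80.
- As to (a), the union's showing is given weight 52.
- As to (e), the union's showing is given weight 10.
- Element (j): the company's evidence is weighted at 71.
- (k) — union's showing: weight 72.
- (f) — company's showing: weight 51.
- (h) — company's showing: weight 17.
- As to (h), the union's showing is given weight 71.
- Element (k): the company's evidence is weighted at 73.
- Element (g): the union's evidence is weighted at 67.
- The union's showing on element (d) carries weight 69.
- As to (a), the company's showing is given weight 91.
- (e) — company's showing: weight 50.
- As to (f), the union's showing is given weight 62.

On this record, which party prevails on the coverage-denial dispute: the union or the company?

— Issue I —
Stage I.1 (union, a preponderance, weight is at least 49): (a) 52 (company's 91 disregarded) ≥ 49 — meets.
  All elements met. The burden passes to the company.
Stage I.2 (company, a substantially-more-likely showing, weight is at least 80): (b) 81 ≥ 80 — meets; (c) 80 ≥ 80 — meets.
  All elements met at the final stage.
All stages carried — the company prevails on this issue.
— Issue II —
Stage II.1 — burden on union; standard: clear and convincing evidence (weight exceeds 68).
    (d): 69 > 68 [met]
  All elements met. The burden passes to the company.
Stage II.2 — burden on company; standard: the preponderance of the evidence (weight is at least 50).
    (e): 50 (union's 10 disregarded) ≥ 50 [met]
    (f): 51 (union's 62 disregarded) ≥ 50 [met]
  Stage II.2 carried; the burden shifts to the union.
Stage II.3 — burden on union; standard: clear and convincing evidence (weight exceeds 68).
    (g): 67 (company's 19 disregarded) ≤ 68 [not met]
  Not every element is met, so the union fails to carry Stage II.3.
The company prevails on this issue.
— Issue III —
Stage III.1 — burden on union; standard: a substantially-more-likely showing (weight is at least 71).
    (h): 71 (company's 17 disregarded) ≥ 71 [met]
    (i): 71 ≥ 71 [met]
  Stage III.1 is satisfied; the onus moves to the company.
Stage III.2 — burden on company; standard: a substantially-more-likely showing (weight is at least 71).
    (j): 71 ≥ 71 [met]
    (k): 73 (union's 72 disregarded) ≥ 71 [met]
  Stage III.2 carried; the final stage is satisfied.
All stages carried — the company prevails on this issue.
Per-issue: Issue I → company; Issue II → company; Issue III → company. The union must prevail on at least one issue; overall, the company prevails.

company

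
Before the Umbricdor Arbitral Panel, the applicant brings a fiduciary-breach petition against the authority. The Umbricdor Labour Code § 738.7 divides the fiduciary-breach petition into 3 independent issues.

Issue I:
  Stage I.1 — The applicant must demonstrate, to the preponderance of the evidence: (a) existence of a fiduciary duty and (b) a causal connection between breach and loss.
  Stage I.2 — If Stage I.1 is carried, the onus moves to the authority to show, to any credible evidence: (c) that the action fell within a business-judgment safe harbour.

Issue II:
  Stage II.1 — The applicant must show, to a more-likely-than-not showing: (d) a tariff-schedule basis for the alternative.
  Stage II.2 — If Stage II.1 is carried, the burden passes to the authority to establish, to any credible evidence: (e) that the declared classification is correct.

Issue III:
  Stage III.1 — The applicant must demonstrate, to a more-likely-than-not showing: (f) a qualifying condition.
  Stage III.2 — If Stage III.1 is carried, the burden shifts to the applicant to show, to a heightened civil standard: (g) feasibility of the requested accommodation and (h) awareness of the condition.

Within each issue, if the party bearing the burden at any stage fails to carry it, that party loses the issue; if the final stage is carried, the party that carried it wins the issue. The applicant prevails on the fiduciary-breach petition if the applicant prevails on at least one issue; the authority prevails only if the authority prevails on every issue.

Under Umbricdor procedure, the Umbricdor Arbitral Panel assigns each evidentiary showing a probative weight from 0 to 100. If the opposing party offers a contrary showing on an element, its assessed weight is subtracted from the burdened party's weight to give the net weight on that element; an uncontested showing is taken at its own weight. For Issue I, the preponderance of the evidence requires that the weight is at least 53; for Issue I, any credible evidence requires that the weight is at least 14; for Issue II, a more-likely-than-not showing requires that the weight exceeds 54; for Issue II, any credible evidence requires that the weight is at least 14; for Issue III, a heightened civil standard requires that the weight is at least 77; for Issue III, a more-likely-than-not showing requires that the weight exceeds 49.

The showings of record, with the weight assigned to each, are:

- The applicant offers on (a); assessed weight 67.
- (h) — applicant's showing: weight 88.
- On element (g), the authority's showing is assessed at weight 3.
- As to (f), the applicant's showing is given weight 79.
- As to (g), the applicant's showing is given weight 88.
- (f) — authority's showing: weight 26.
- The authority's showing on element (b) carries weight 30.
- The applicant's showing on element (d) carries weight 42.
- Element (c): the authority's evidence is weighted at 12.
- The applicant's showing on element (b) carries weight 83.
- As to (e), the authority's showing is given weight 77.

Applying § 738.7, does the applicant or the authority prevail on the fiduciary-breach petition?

applicant

— Issue I —
At Stage I.1 the applicant must meet the preponderance of the evidence (weight is at least 53): on (a) the weight is 67, which does reach 53, so (a) meets the standard; on (b) the weight is 83 less the opposing 30 gives net 53, which does reach 53, so (b) meets the standard.
  The applicant carries Stage I.1; the authority now bears the burden.
At Stage I.2 the authority must meet any credible evidence (weight is at least 14): on (c) the weight is 12, which does not reach 14, so (c) does not meet the standard.
  Stage I.2 not carried; the authority fails its burden.
The applicant prevails on this issue.
— Issue II —
Stage II.1 — burden on applicant; standard: a more-likely-than-not showing (weight exceeds 54).
    (d): 42 ≤ 54 [not met]
  Not every element is met, so the applicant fails to carry Stage II.1.
The authority prevails on this issue.
— Issue III —
At Stage III.1 the applicant must meet a more-likely-than-not showing (weight exceeds 49): on (f) the weight is 79 less the opposing 26 gives net 53, which does exceed 49, so (f) meets the standard.
  Stage III.1 carried; the burden remains with the applicant.
At Stage III.2 the applicant must meet a heightened civil standard (weight is at least 77): on (g) the weight is 88 less the opposing 3 gives net 85, ≥ 77, so (g) meets the standard; on (h) the weight is 88, which does reach 77, so (h) meets the standard.
  The applicant carries the last stage.
All stages carried — the applicant prevails on this issue.
Per-issue: Issue I → applicant; Issue II → authority; Issue III → applicant. The applicant must prevail on at least one issue; overall, the applicant prevails.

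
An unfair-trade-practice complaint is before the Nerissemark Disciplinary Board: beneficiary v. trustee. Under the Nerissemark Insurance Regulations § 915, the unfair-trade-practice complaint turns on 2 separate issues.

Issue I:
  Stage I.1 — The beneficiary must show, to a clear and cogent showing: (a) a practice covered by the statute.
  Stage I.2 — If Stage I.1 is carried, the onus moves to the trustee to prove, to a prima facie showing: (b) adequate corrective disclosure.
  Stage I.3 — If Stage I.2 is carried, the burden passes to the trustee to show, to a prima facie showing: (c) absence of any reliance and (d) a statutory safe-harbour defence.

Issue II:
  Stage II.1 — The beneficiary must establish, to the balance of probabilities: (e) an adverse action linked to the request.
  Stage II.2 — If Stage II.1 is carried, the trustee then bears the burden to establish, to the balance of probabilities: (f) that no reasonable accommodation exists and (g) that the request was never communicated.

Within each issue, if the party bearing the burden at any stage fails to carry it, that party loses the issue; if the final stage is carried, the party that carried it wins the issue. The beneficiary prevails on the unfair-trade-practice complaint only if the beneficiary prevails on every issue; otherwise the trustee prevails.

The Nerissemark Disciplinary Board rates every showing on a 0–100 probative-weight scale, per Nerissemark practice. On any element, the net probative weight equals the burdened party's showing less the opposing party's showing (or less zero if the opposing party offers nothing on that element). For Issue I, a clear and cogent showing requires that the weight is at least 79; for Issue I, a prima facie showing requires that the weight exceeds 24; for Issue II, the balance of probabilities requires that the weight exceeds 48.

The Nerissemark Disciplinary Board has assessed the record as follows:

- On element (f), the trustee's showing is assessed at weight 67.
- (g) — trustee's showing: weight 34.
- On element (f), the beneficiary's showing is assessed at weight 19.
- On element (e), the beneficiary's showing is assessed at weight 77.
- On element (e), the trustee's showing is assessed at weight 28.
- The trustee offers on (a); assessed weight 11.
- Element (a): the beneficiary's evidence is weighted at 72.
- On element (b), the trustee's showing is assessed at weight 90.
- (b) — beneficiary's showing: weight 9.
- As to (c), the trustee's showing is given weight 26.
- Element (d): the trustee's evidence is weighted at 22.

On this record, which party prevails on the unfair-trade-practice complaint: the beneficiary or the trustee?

trustee

— Issue I —
Stage I.1 — burden on beneficiary; standard: a clear and cogent showing (weight is at least 79).
    (a): 72 − 11 = 61 < 79 [not met]
  Stage I.1 not carried; the beneficiary fails its burden.
The analysis ends at Stage I.1; the trustee prevails on this issue.
— Issue II —
Stage II.1 — burden on beneficiary; standard: the balance of probabilities (weight exceeds 48).
    (e): 77 − 28 = 49 > 48 [met]
  Stage II.1 is satisfied; the onus moves to the trustee.
Stage II.2 — burden on trustee; standard: the balance of probabilities (weight exceeds 48).
    (f): 67 − 19 = 48 ≤ 48 [not met]
    (g): 34 ≤ 48 [not met]
  Not every element is met, so the trustee fails to carry Stage II.2.
So the beneficiary prevails on this issue.
Per-issue: Issue I → trustee; Issue II → beneficiary. The beneficiary must prevail on every issue; overall, the trustee prevails.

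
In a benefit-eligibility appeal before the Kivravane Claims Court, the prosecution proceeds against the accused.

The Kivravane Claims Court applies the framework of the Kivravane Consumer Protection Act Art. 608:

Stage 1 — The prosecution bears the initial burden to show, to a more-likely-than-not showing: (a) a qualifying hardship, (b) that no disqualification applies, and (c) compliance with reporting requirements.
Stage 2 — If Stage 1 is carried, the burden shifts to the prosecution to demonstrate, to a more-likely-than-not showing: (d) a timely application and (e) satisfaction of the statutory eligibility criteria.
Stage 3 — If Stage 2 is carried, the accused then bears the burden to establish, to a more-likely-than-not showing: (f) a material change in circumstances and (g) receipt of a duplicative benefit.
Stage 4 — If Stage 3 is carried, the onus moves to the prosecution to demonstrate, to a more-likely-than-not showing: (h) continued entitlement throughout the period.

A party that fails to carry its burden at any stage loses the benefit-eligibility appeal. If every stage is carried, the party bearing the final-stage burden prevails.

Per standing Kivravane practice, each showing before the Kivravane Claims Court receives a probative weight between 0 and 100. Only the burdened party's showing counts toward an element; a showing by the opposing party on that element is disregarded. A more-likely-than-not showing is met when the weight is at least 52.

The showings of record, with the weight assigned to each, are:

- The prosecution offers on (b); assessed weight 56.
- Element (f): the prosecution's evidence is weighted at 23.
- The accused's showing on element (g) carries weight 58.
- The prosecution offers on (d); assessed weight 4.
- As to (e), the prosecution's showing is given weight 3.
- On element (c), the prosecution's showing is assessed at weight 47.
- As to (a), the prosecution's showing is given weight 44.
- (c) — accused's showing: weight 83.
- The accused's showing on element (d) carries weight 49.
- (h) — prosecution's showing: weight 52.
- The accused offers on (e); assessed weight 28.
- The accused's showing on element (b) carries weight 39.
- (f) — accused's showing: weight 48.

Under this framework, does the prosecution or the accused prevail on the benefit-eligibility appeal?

At Stage 1 the prosecution must meet a more-likely-than-not showing (weight is at least 52): on (a) the weight is 44, which does not reach 52, so (a) does not meet the standard; on (b) the weight is 56 (the accused's 39 is given no effect), which does reach 52, so (b) meets the standard; on (c) the weight is 47 (the accused's 83 is given no effect), which does not reach 52, so (c) does not meet the standard.
  The prosecution does not carry Stage 1.
The analysis ends at Stage 1; the accused prevails.

accused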